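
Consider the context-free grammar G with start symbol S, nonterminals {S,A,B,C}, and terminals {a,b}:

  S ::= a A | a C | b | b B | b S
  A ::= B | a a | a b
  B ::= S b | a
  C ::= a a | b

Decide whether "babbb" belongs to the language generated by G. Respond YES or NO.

CNF form of G:
  S -> T0 B | T0 S | T1 A | T1 C | b
  A -> S T0 | T1 T0 | T1 T1 | a
  B -> S T0 | a
  C -> T1 T1 | b
  T0 -> b
  T1 -> a

CYK table (by increasing span):
  [0..0]={C,S,T0}  "b"  orig:{C,S}
  [1..1]={A,B,T1}  "a"  orig:{A,B}
  [2..2]={C,S,T0}  "b"  orig:{C,S}
  [3..3]={C,S,T0}  "b"  orig:{C,S}
  [4..4]={C,S,T0}  "b"  orig:{C,S}
  [0..1]={S}  "ba"
  [1..2]={A,S}  "ab"
  [2..3]={A,B,S}  "bb"
  [3..4]={A,B,S}  "bb"
  [0..2]={A,B,S}  "bab"
  [1..3]={A,B,S}  "abb"
  [2..4]={A,B,S}  "bbb"
  [0..3]={A,B,S}  "babb"
  [1..4]={A,B,S}  "abbb"
  [0..4]={A,B,S}  "babbb"

S ∈ T[0,4] ⇒ YES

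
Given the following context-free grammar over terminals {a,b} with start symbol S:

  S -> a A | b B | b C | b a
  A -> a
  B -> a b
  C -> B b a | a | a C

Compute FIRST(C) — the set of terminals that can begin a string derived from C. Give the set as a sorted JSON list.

FIRST iteration:
[1]
  A via A→a: +{a}
  B via B→a b: +{a}
  C via C→B b a: +{a}
  S via S→a A: +{a}
  S via S→b B: +{b}
  S: {a,b}  A: {a}  B: {a}  C: {a}
[2] (stable)
  S: {a,b}  A: {a}  B: {a}  C: {a}

FIRST(C) = ["a"]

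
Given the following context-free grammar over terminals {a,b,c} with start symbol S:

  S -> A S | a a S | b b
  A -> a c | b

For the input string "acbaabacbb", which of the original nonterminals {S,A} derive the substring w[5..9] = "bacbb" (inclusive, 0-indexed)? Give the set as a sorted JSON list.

Convert to CNF:
  S -> A S | T0 X3 | T2 T2
  A -> T0 T1 | b
  T0 -> a
  T1 -> c
  T2 -> b
  X3 -> T0 S

CYK fill — only the sub-triangle for w[5..9]:
  T[5,5] 'b' = {A,T2}  orig:{A}
  T[6,6] 'a' = {T0}  orig:{}
  T[7,7] 'c' = {T1}  orig:{}
  T[8,8] 'b' = {A,T2}  orig:{A}
  T[9,9] 'b' = {A,T2}  orig:{A}
  T[5,6] 'ba' = ∅
  T[6,7] 'ac' = {A}
  T[7,8] 'cb' = ∅
  T[8,9] 'bb' = {S}
  T[5,7] 'bac' = ∅
  T[6,8] 'acb' = ∅
  T[7,9] 'cbb' = ∅
  T[5,8] 'bacb' = ∅
  T[6,9] 'acbb' = {S}
  T[5,9] 'bacbb' = {S}

Original NTs in T[5,9] deriving "bacbb": ["S"]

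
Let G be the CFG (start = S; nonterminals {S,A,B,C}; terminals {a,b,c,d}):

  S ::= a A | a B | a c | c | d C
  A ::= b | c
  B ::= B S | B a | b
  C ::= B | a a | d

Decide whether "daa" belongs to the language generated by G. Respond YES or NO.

CNF form of G:
  S -> T0 A | T0 B | T0 T1 | T2 C | c
  A -> b | c
  B -> B S | B T0 | b
  C -> B S | B T0 | T0 T0 | b | d
  T0 -> a
  T1 -> c
  T2 -> d

Fill CYK table bottom-up:
  [0..0]={C,T2}  "d"  orig:{C}
  [1..1]={T0}  "a"  orig:{}
  [2..2]={T0}  "a"  orig:{}
  [0..1]=∅  "da"
  [1..2]={C}  "aa"
  [0..2]={S}  "daa"

S ∈ T[0,2] ⇒ YES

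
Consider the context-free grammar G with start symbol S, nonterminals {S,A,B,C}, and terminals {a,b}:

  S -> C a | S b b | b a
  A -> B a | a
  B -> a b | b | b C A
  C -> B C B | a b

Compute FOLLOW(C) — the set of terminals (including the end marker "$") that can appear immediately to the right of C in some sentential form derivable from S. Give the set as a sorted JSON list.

Compute FIRST by fixpoint:
iter 1:
  A via A→a: +{a}
  B via B→a b: +{a}
  B via B→b: +{b}
  C via C→B C B: +{a,b}
  S via S→C a: +{a,b}
  FIRST[S]={a,b}  FIRST[A]={a}  FIRST[B]={a,b}  FIRST[C]={a,b}
iter 2:
  A via A→B a: +{b}
  FIRST[S]={a,b}  FIRST[A]={a,b}  FIRST[B]={a,b}  FIRST[C]={a,b}
iter 3: (stable)
  FIRST[S]={a,b}  FIRST[A]={a,b}  FIRST[B]={a,b}  FIRST[C]={a,b}

Compute FOLLOW by fixpoint:
initialize: $ ∈ FOLLOW(S)
pass 1:
  A→B a: FOLLOW(B) ⊇ FIRST(a) = {a}; new: +{a}
  B→b C A: FOLLOW(C) ⊇ FIRST(A) = {a,b}; new: +{a,b}
  B→b C A: FOLLOW(A) ⊇ FOLLOW(B) ⊇ {a}; new: +{a}
  C→B C B: FOLLOW(B) ⊇ FIRST(C) = {a,b}; new: +{b}
  S→S b b: FOLLOW(S) ⊇ FIRST(b) = {b}; new: +{b}
  FOLLOW(S)={$,b}  FOLLOW(A)={a}  FOLLOW(B)={a,b}  FOLLOW(C)={a,b}
pass 2:
  B→b C A: FOLLOW(A) ⊇ FOLLOW(B) ⊇ {a,b}; new: +{b}
  FOLLOW(S)={$,b}  FOLLOW(A)={a,b}  FOLLOW(B)={a,b}  FOLLOW(C)={a,b}
pass 3: done
  FOLLOW(S)={$,b}  FOLLOW(A)={a,b}  FOLLOW(B)={a,b}  FOLLOW(C)={a,b}

FOLLOW(C) = ["a", "b"]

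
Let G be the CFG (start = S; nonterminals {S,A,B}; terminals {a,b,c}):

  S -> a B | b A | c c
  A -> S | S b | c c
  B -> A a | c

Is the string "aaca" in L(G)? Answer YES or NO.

CNF form of G:
  S -> T0 A | T1 B | T2 T2
  A -> S T0 | T0 A | T1 B | T2 T2
  B -> A T1 | c
  T0 -> b
  T1 -> a
  T2 -> c

CYK fill:
  [0..0]={T1}  "a"  orig:{}
  [1..1]={T1}  "a"  orig:{}
  [2..2]={B,T2}  "c"  orig:{B}
  [3..3]={T1}  "a"  orig:{}
  [0..1]=∅  "aa"
  [1..2]={A,S}  "ac"
  [2..3]=∅  "ca"
  [0..2]=∅  "aac"
  [1..3]={B}  "aca"
  [0..3]={A,S}  "aaca"

S ∈ T[0,3] ⇒ YES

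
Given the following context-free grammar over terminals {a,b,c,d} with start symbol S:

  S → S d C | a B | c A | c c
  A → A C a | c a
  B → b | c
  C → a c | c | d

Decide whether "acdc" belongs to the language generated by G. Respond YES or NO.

CNF form of G:
  S -> S X4 | T0 B | T1 A | T1 T1
  A -> A X3 | T1 T0
  B -> b | c
  C -> T0 T1 | c | d
  T0 -> a
  T1 -> c
  T2 -> d
  X3 -> C T0
  X4 -> T2 C

Fill CYK table bottom-up:
  T[0,0] 'a' = {T0}  orig:{}
  T[1,1] 'c' = {B,C,T1}  orig:{B,C}
  T[2,2] 'd' = {C,T2}  orig:{C}
  T[3,3] 'c' = {B,C,T1}  orig:{B,C}
  T[0,1] 'ac' = {C,S}
  T[1,2] 'cd' = ∅
  T[2,3] 'dc' = {X4}  orig:{}
  T[0,2] 'acd' = ∅
  T[1,3] 'cdc' = ∅
  T[0,3] 'acdc' = {S}

S ∈ T[0,3] ⇒ YES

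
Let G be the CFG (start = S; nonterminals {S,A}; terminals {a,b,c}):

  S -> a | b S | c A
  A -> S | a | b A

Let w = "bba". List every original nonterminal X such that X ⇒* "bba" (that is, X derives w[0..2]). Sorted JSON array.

Convert to CNF:
  S -> T0 S | T1 A | a
  A -> T0 A | T0 S | T1 A | a
  T0 -> b
  T1 -> c

CYK fill (cells [i..j] with 0 ≤ i ≤ j ≤ 2 only):
  T[0,0] 'b' = {T0}  orig:{}
  T[1,1] 'b' = {T0}  orig:{}
  T[2,2] 'a' = {A,S}
  T[0,1] 'bb' = ∅
  T[1,2] 'ba' = {A,S}
  T[0,2] 'bba' = {A,S}

Original NTs in T[0,2] deriving "bba": ["A", "S"]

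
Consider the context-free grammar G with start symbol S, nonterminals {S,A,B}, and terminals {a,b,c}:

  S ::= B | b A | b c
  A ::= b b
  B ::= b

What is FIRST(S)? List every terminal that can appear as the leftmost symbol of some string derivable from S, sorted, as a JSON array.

FIRST iteration:
pass 1:
  A via A→b b: +{b}
  B via B→b: +{b}
  S via S→B: +{b}
  FIRST[S]={b}  FIRST[A]={b}  FIRST[B]={b}
pass 2: (stable)
  FIRST[S]={b}  FIRST[A]={b}  FIRST[B]={b}

FIRST(S) = ["b"]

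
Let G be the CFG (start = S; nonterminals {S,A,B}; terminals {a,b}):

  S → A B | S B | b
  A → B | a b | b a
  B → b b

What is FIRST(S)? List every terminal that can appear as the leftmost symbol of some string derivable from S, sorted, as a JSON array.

FIRST sets, iterate to fixpoint:
pass 1:
  A via A→a b: +{a}
  A via A→b a: +{b}
  B via B→b b: +{b}
  S via S→A B: +{a,b}
  S: {a,b}  A: {a,b}  B: {b}
pass 2: (no change)
  S: {a,b}  A: {a,b}  B: {b}

FIRST(S) = ["a", "b"]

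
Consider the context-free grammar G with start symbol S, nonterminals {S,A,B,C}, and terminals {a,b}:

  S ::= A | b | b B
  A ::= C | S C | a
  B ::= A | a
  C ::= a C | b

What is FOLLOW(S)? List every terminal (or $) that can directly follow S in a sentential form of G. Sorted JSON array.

FIRST sets, iterate to fixpoint:
iter 1:
  A via A→a: +{a}
  B via B→A: +{a}
  C via C→a C: +{a}
  C via C→b: +{b}
  S via S→A: +{a}
  S via S→b: +{b}
  S: {a,b}  A: {a}  B: {a}  C: {a,b}
iter 2:
  A via A→C: +{b}
  B via B→A: +{b}
  S: {a,b}  A: {a,b}  B: {a,b}  C: {a,b}
iter 3: (stable)
  S: {a,b}  A: {a,b}  B: {a,b}  C: {a,b}

FOLLOW sets:
initialize: $ ∈ FOLLOW(S)
iter 1:
  A→S C: FOLLOW(S) ⊇ FIRST(C) = {a,b}; new: +{a,b}
  S→A: FOLLOW(A) ⊇ FOLLOW(S) ⊇ {$,a,b}; new: +{$,a,b}
  S→b B: FOLLOW(B) ⊇ FOLLOW(S) ⊇ {$,a,b}; new: +{$,a,b}
  FOLLOW(S)={$,a,b}  FOLLOW(A)={$,a,b}  FOLLOW(B)={$,a,b}  FOLLOW(C)={}
iter 2:
  A→C: FOLLOW(C) ⊇ FOLLOW(A) ⊇ {$,a,b}; new: +{$,a,b}
  FOLLOW(S)={$,a,b}  FOLLOW(A)={$,a,b}  FOLLOW(B)={$,a,b}  FOLLOW(C)={$,a,b}
iter 3: done
  FOLLOW(S)={$,a,b}  FOLLOW(A)={$,a,b}  FOLLOW(B)={$,a,b}  FOLLOW(C)={$,a,b}

FOLLOW(S) = ["$", "a", "b"]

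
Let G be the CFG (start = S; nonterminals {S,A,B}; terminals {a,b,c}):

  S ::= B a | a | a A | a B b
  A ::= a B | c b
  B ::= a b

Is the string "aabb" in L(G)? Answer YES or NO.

CNF form of G:
  S -> B T0 | T0 A | T0 X3 | a
  A -> T0 B | T1 T2
  B -> T0 T2
  T0 -> a
  T1 -> c
  T2 -> b
  X3 -> B T2

CYK fill:
  [0..0]={S,T0}  "a"  orig:{S}
  [1..1]={S,T0}  "a"  orig:{S}
  [2..2]={T2}  "b"  orig:{}
  [3..3]={T2}  "b"  orig:{}
  [0..1]=∅  "aa"
  [1..2]={B}  "ab"
  [2..3]=∅  "bb"
  [0..2]={A}  "aab"
  [1..3]={X3}  "abb"  orig:{}
  [0..3]={S}  "aabb"

S ∈ T[0,3] ⇒ YES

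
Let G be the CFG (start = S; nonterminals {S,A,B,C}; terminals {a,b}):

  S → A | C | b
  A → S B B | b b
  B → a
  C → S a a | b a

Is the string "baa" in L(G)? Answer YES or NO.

Convert to CNF:
  S -> S X4 | S X5 | T0 T0 | T0 T1 | b
  A -> S X2 | T0 T0
  B -> a
  C -> S X3 | T0 T1
  T0 -> b
  T1 -> a
  X2 -> B B
  X3 -> T1 T1
  X4 -> B B
  X5 -> T1 T1

Fill CYK table bottom-up:
  [0..0]={S,T0}  "b"  orig:{S}
  [1..1]={B,T1}  "a"  orig:{B}
  [2..2]={B,T1}  "a"  orig:{B}
  [0..1]={C,S}  "ba"
  [1..2]={X2,X3,X4,X5}  "aa"  orig:{}
  [0..2]={A,C,S}  "baa"

S ∈ T[0,2] ⇒ YES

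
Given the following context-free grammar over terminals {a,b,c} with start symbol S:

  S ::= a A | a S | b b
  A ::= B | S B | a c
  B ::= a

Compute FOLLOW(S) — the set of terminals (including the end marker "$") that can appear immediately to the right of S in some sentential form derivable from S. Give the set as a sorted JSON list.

FIRST sets, iterate to fixpoint:
[1]
  A via A→a c: +{a}
  B via B→a: +{a}
  S via S→a A: +{a}
  S via S→b b: +{b}
  S: {a,b}  A: {a}  B: {a}
[2]
  A via A→S B: +{b}
  S: {a,b}  A: {a,b}  B: {a}
[3] (no change)
  S: {a,b}  A: {a,b}  B: {a}

Compute FOLLOW by fixpoint:
seed FOLLOW(S) with $
round 1:
  A→S B: FOLLOW(S) ⊇ FIRST(B) = {a}; new: +{a}
  S→a A: FOLLOW(A) ⊇ FOLLOW(S) ⊇ {$,a}; new: +{$,a}
  FOLLOW[S]={$,a}  FOLLOW[A]={$,a}  FOLLOW[B]={}
round 2:
  A→B: FOLLOW(B) ⊇ FOLLOW(A) ⊇ {$,a}; new: +{$,a}
  FOLLOW[S]={$,a}  FOLLOW[A]={$,a}  FOLLOW[B]={$,a}
round 3: — fixpoint
  FOLLOW[S]={$,a}  FOLLOW[A]={$,a}  FOLLOW[B]={$,a}

FOLLOW(S) = ["$", "a"]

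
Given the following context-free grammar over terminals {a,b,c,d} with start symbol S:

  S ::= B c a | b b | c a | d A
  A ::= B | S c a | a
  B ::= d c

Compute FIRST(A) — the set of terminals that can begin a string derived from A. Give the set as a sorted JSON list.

Compute FIRST by fixpoint:
round 1:
  A via A→a: +{a}
  B via B→d c: +{d}
  S via S→B c a: +{d}
  S via S→b b: +{b}
  S via S→c a: +{c}
  FIRST[S]={b,c,d}  FIRST[A]={a}  FIRST[B]={d}
round 2:
  A via A→B: +{d}
  A via A→S c a: +{b,c}
  FIRST[S]={b,c,d}  FIRST[A]={a,b,c,d}  FIRST[B]={d}
round 3: done
  FIRST[S]={b,c,d}  FIRST[A]={a,b,c,d}  FIRST[B]={d}

FIRST(A) = ["a", "b", "c", "d"]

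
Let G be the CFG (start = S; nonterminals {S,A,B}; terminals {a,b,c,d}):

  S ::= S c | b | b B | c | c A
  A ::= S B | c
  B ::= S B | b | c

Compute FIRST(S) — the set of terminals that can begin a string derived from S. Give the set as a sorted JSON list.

Compute FIRST by fixpoint:
iter 1:
  A via A→c: +{c}
  B via B→b: +{b}
  B via B→c: +{c}
  S via S→b: +{b}
  S via S→c: +{c}
  S: {b,c}  A: {c}  B: {b,c}
iter 2:
  A via A→S B: +{b}
  S: {b,c}  A: {b,c}  B: {b,c}
iter 3: (stable)
  S: {b,c}  A: {b,c}  B: {b,c}

FIRST(S) = ["b", "c"]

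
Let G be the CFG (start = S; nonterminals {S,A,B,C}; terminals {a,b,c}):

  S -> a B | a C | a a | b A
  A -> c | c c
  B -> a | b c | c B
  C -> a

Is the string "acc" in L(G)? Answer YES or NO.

CNF form of G:
  S -> T1 A | T2 B | T2 C | T2 T2
  A -> T0 T0 | c
  B -> T0 B | T1 T0 | a
  C -> a
  T0 -> c
  T1 -> b
  T2 -> a

Fill CYK table bottom-up:
  cell(0,0) a: {B,C,T2}  orig:{B,C}
  cell(1,1) c: {A,T0}  orig:{A}
  cell(2,2) c: {A,T0}  orig:{A}
  cell(0,1) ac: ∅
  cell(1,2) cc: {A}
  cell(0,2) acc: ∅

S ∉ T[0,2] ⇒ NO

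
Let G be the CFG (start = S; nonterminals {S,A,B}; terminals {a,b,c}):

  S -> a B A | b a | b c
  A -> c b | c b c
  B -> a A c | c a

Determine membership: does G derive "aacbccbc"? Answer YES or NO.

Convert to CNF:
  S -> T1 T0 | T1 T2 | T2 X5
  A -> T0 T1 | T0 X3
  B -> T0 T2 | T2 X4
  T0 -> c
  T1 -> b
  T2 -> a
  X3 -> T1 T0
  X4 -> A T0
  X5 -> B A

CYK table (by increasing span):
  [0..0]={T2}  "a"  orig:{}
  [1..1]={T2}  "a"  orig:{}
  [2..2]={T0}  "c"  orig:{}
  [3..3]={T1}  "b"  orig:{}
  [4..4]={T0}  "c"  orig:{}
  [5..5]={T0}  "c"  orig:{}
  [6..6]={T1}  "b"  orig:{}
  [7..7]={T0}  "c"  orig:{}
  [0..1]=∅  "aa"
  [1..2]=∅  "ac"
  [2..3]={A}  "cb"
  [3..4]={S,X3}  "bc"  orig:{S}
  [4..5]=∅  "cc"
  [5..6]={A}  "cb"
  [6..7]={S,X3}  "bc"  orig:{S}
  [0..2]=∅  "aac"
  [1..3]=∅  "acb"
  [2..4]={A,X4}  "cbc"  orig:{A}
  [3..5]=∅  "bcc"
  [4..6]=∅  "ccb"
  [5..7]={A,X4}  "cbc"  orig:{A}
  [0..3]=∅  "aacb"
  [1..4]={B}  "acbc"
  [2..5]={X4}  "cbcc"  orig:{}
  [3..6]=∅  "bccb"
  [4..7]=∅  "ccbc"
  [0..4]=∅  "aacbc"
  [1..5]={B}  "acbcc"
  [2..6]=∅  "cbccb"
  [3..7]=∅  "bccbc"
  [0..5]=∅  "aacbcc"
  [1..6]={X5}  "acbccb"  orig:{}
  [2..7]=∅  "cbccbc"
  [0..6]={S}  "aacbccb"
  [1..7]={X5}  "acbccbc"  orig:{}
  [0..7]={S}  "aacbccbc"

S ∈ T[0,7] ⇒ YES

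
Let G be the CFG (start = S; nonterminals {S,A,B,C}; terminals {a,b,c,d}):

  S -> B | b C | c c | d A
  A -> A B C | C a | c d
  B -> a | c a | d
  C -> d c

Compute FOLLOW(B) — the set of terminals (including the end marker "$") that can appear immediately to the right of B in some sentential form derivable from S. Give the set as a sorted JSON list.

FIRST sets, iterate to fixpoint:
pass 1:
  A via A→c d: +{c}
  B via B→a: +{a}
  B via B→c a: +{c}
  B via B→d: +{d}
  C via C→d c: +{d}
  S via S→B: +{a,c,d}
  S via S→b C: +{b}
  S: {a,b,c,d}  A: {c}  B: {a,c,d}  C: {d}
pass 2:
  A via A→C a: +{d}
  S: {a,b,c,d}  A: {c,d}  B: {a,c,d}  C: {d}
pass 3: (no change)
  S: {a,b,c,d}  A: {c,d}  B: {a,c,d}  C: {d}

FOLLOW sets:
initialize: $ ∈ FOLLOW(S)
pass 1:
  A→A B C: FOLLOW(A) ⊇ FIRST(B) = {a,c,d}; new: +{a,c,d}
  A→A B C: FOLLOW(B) ⊇ FIRST(C) = {d}; new: +{d}
  A→A B C: FOLLOW(C) ⊇ FOLLOW(A) ⊇ {a,c,d}; new: +{a,c,d}
  S→B: FOLLOW(B) ⊇ FOLLOW(S) ⊇ {$}; new: +{$}
  S→b C: FOLLOW(C) ⊇ FOLLOW(S) ⊇ {$}; new: +{$}
  S→d A: FOLLOW(A) ⊇ FOLLOW(S) ⊇ {$}; new: +{$}
  FOLLOW(S)={$}  FOLLOW(A)={$,a,c,d}  FOLLOW(B)={$,d}  FOLLOW(C)={$,a,c,d}
pass 2: (no change)
  FOLLOW(S)={$}  FOLLOW(A)={$,a,c,d}  FOLLOW(B)={$,d}  FOLLOW(C)={$,a,c,d}

FOLLOW(B) = ["$", "d"]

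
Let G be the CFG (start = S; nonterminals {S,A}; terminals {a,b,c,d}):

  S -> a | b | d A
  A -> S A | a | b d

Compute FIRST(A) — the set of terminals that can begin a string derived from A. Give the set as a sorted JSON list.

Compute FIRST by fixpoint:
round 1:
  A via A→a: +{a}
  A via A→b d: +{b}
  S via S→a: +{a}
  S via S→b: +{b}
  S via S→d A: +{d}
  FIRST(S)={a,b,d}  FIRST(A)={a,b}
round 2:
  A via A→S A: +{d}
  FIRST(S)={a,b,d}  FIRST(A)={a,b,d}
round 3: (stable)
  FIRST(S)={a,b,d}  FIRST(A)={a,b,d}

FIRST(A) = ["a", "b", "d"]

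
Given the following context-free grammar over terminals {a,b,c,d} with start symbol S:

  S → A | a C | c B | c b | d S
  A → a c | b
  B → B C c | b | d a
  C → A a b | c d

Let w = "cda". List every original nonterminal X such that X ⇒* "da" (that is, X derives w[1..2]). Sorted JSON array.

Convert to CNF:
  S -> T0 C | T0 T1 | T1 B | T1 T3 | T2 S | b
  A -> T0 T1 | b
  B -> B X4 | T2 T0 | b
  C -> A X5 | T1 T2
  T0 -> a
  T1 -> c
  T2 -> d
  T3 -> b
  X4 -> C T1
  X5 -> T0 T3

CYK table (by increasing span) (cells [i..j] with 1 ≤ i ≤ j ≤ 2 only):
  cell(1,1) d: {T2}  orig:{}
  cell(2,2) a: {T0}  orig:{}
  cell(1,2) da: {B}

Original NTs in T[1,2] deriving "da": ["B"]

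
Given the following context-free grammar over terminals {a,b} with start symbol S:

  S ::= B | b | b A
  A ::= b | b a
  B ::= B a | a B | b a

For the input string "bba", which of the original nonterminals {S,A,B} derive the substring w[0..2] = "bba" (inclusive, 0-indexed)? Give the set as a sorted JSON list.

CNF form of G:
  S -> B T1 | T0 A | T0 T1 | T1 B | b
  A -> T0 T1 | b
  B -> B T1 | T0 T1 | T1 B
  T0 -> b
  T1 -> a

CYK fill (cells [i..j] with 0 ≤ i ≤ j ≤ 2 only):
  cell(0,0) b: {A,S,T0}  orig:{A,S}
  cell(1,1) b: {A,S,T0}  orig:{A,S}
  cell(2,2) a: {T1}  orig:{}
  cell(0,1) bb: {S}
  cell(1,2) ba: {A,B,S}
  cell(0,2) bba: {S}

Original NTs in T[0,2] deriving "bba": ["S"]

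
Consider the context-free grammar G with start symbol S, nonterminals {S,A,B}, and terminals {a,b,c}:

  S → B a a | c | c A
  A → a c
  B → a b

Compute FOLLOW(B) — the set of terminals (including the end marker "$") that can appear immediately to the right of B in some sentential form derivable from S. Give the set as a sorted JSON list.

FIRST iteration:
[1]
  A via A→a c: +{a}
  B via B→a b: +{a}
  S via S→B a a: +{a}
  S via S→c: +{c}
  S: {a,c}  A: {a}  B: {a}
[2] (no change)
  S: {a,c}  A: {a}  B: {a}

Compute FOLLOW by fixpoint:
initialize: $ ∈ FOLLOW(S)
[1]
  S→B a a: FOLLOW(B) ⊇ FIRST(a) = {a}; new: +{a}
  S→c A: FOLLOW(A) ⊇ FOLLOW(S) ⊇ {$}; new: +{$}
  S: {$}  A: {$}  B: {a}
[2] — fixpoint
  S: {$}  A: {$}  B: {a}

FOLLOW(B) = ["a"]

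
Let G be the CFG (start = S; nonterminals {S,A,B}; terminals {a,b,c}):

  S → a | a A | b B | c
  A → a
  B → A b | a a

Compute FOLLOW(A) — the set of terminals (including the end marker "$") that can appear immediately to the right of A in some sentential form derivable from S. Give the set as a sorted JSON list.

Compute FIRST by fixpoint:
iter 1:
  A via A→a: +{a}
  B via B→A b: +{a}
  S via S→a: +{a}
  S via S→b B: +{b}
  S via S→c: +{c}
  FIRST[S]={a,b,c}  FIRST[A]={a}  FIRST[B]={a}
iter 2: (no change)
  FIRST[S]={a,b,c}  FIRST[A]={a}  FIRST[B]={a}

FOLLOW iteration:
initialize: $ ∈ FOLLOW(S)
iter 1:
  B→A b: FOLLOW(A) ⊇ FIRST(b) = {b}; new: +{b}
  S→a A: FOLLOW(A) ⊇ FOLLOW(S) ⊇ {$}; new: +{$}
  S→b B: FOLLOW(B) ⊇ FOLLOW(S) ⊇ {$}; new: +{$}
  FOLLOW[S]={$}  FOLLOW[A]={$,b}  FOLLOW[B]={$}
iter 2: done
  FOLLOW[S]={$}  FOLLOW[A]={$,b}  FOLLOW[B]={$}

FOLLOW(A) = ["$", "b"]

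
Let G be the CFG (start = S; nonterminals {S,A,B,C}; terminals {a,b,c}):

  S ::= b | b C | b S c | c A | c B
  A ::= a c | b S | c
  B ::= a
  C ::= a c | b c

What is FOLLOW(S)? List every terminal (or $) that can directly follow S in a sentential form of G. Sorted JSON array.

FIRST sets, iterate to fixpoint:
iter 1:
  A via A→a c: +{a}
  A via A→b S: +{b}
  A via A→c: +{c}
  B via B→a: +{a}
  C via C→a c: +{a}
  C via C→b c: +{b}
  S via S→b: +{b}
  S via S→c A: +{c}
  FIRST[S]={b,c}  FIRST[A]={a,b,c}  FIRST[B]={a}  FIRST[C]={a,b}
iter 2: (no change)
  FIRST[S]={b,c}  FIRST[A]={a,b,c}  FIRST[B]={a}  FIRST[C]={a,b}

FOLLOW sets:
FOLLOW(S) := {$}
[1]
  S→b C: FOLLOW(C) ⊇ FOLLOW(S) ⊇ {$}; new: +{$}
  S→b S c: FOLLOW(S) ⊇ FIRST(c) = {c}; new: +{c}
  S→c A: FOLLOW(A) ⊇ FOLLOW(S) ⊇ {$,c}; new: +{$,c}
  S→c B: FOLLOW(B) ⊇ FOLLOW(S) ⊇ {$,c}; new: +{$,c}
  FOLLOW(S)={$,c}  FOLLOW(A)={$,c}  FOLLOW(B)={$,c}  FOLLOW(C)={$}
[2]
  S→b C: FOLLOW(C) ⊇ FOLLOW(S) ⊇ {$,c}; new: +{c}
  FOLLOW(S)={$,c}  FOLLOW(A)={$,c}  FOLLOW(B)={$,c}  FOLLOW(C)={$,c}
[3] (no change)
  FOLLOW(S)={$,c}  FOLLOW(A)={$,c}  FOLLOW(B)={$,c}  FOLLOW(C)={$,c}

FOLLOW(S) = ["$", "c"]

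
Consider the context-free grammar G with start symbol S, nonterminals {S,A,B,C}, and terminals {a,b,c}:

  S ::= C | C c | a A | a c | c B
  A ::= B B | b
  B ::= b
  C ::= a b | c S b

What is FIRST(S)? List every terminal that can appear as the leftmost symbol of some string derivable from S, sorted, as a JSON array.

Compute FIRST by fixpoint:
pass 1:
  A via A→b: +{b}
  B via B→b: +{b}
  C via C→a b: +{a}
  C via C→c S b: +{c}
  S via S→C: +{a,c}
  FIRST[S]={a,c}  FIRST[A]={b}  FIRST[B]={b}  FIRST[C]={a,c}
pass 2: (stable)
  FIRST[S]={a,c}  FIRST[A]={b}  FIRST[B]={b}  FIRST[C]={a,c}

FIRST(S) = ["a", "c"]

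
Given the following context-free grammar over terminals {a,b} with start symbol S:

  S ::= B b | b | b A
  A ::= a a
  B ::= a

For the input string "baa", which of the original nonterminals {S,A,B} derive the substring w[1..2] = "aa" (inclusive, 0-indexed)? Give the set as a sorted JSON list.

Convert to CNF:
  S -> B T1 | T1 A | b
  A -> T0 T0
  B -> a
  T0 -> a
  T1 -> b

CYK table (by increasing span) — only the sub-triangle for w[1..2]:
  [1..1]={B,T0}  "a"  orig:{B}
  [2..2]={B,T0}  "a"  orig:{B}
  [1..2]={A}  "aa"

Original NTs in T[1,2] deriving "aa": ["A"]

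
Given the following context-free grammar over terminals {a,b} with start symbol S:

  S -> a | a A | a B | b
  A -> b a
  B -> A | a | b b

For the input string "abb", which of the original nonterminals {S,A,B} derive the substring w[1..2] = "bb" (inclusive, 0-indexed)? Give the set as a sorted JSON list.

CNF form of G:
  S -> T1 A | T1 B | a | b
  A -> T0 T1
  B -> T0 T0 | T0 T1 | a
  T0 -> b
  T1 -> a

CYK table (by increasing span), restricted to cells inside w[1..2]:
  cell(1,1) b: {S,T0}  orig:{S}
  cell(2,2) b: {S,T0}  orig:{S}
  cell(1,2) bb: {B}

Original NTs in T[1,2] deriving "bb": ["B"]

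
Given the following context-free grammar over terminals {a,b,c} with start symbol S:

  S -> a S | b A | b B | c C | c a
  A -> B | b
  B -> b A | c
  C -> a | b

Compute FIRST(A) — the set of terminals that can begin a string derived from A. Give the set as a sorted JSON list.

FIRST sets, iterate to fixpoint:
[1]
  A via A→b: +{b}
  B via B→b A: +{b}
  B via B→c: +{c}
  C via C→a: +{a}
  C via C→b: +{b}
  S via S→a S: +{a}
  S via S→b A: +{b}
  S via S→c C: +{c}
  S: {a,b,c}  A: {b}  B: {b,c}  C: {a,b}
[2]
  A via A→B: +{c}
  S: {a,b,c}  A: {b,c}  B: {b,c}  C: {a,b}
[3] done
  S: {a,b,c}  A: {b,c}  B: {b,c}  C: {a,b}

FIRST(A) = ["b", "c"]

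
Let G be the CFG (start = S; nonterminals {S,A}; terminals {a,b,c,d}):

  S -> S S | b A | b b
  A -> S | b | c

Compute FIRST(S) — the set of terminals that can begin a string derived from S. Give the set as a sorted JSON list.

Compute FIRST by fixpoint:
round 1:
  A via A→b: +{b}
  A via A→c: +{c}
  S via S→b A: +{b}
  FIRST[S]={b}  FIRST[A]={b,c}
round 2: — fixpoint
  FIRST[S]={b}  FIRST[A]={b,c}

FIRST(S) = ["b"]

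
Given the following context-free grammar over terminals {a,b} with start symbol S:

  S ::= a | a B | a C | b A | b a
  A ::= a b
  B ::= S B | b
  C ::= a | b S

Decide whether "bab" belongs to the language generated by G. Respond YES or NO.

Convert to CNF:
  S -> T0 B | T0 C | T1 A | T1 T0 | a
  A -> T0 T1
  B -> S B | b
  C -> T1 S | a
  T0 -> a
  T1 -> b

CYK fill:
  [0..0]={B,T1}  "b"  orig:{B}
  [1..1]={C,S,T0}  "a"  orig:{C,S}
  [2..2]={B,T1}  "b"  orig:{B}
  [0..1]={C,S}  "ba"
  [1..2]={A,B,S}  "ab"
  [0..2]={B,C,S}  "bab"

S ∈ T[0,2] ⇒ YES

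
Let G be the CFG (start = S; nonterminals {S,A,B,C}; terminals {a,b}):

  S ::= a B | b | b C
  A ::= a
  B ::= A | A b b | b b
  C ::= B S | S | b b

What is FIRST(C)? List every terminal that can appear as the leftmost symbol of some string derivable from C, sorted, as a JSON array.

FIRST sets, iterate to fixpoint:
pass 1:
  A via A→a: +{a}
  B via B→A: +{a}
  B via B→b b: +{b}
  C via C→B S: +{a,b}
  S via S→a B: +{a}
  S via S→b: +{b}
  FIRST(S)={a,b}  FIRST(A)={a}  FIRST(B)={a,b}  FIRST(C)={a,b}
pass 2: — fixpoint
  FIRST(S)={a,b}  FIRST(A)={a}  FIRST(B)={a,b}  FIRST(C)={a,b}

FIRST(C) = ["a", "b"]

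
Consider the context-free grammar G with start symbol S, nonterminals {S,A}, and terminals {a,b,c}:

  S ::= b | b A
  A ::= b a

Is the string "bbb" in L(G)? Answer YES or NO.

CNF form of G:
  S -> T0 A | b
  A -> T0 T1
  T0 -> b
  T1 -> a

CYK table (by increasing span):
  cell(0,0) b: {S,T0}  orig:{S}
  cell(1,1) b: {S,T0}  orig:{S}
  cell(2,2) b: {S,T0}  orig:{S}
  cell(0,1) bb: ∅
  cell(1,2) bb: ∅
  cell(0,2) bbb: ∅

S ∉ T[0,2] ⇒ NO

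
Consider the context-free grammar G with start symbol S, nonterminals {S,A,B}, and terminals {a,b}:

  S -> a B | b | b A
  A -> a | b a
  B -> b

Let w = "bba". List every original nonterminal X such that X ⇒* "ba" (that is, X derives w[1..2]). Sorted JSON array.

Convert to CNF:
  S -> T0 A | T1 B | b
  A -> T0 T1 | a
  B -> b
  T0 -> b
  T1 -> a

CYK fill (cells [i..j] with 1 ≤ i ≤ j ≤ 2 only):
  cell(1,1) b: {B,S,T0}  orig:{B,S}
  cell(2,2) a: {A,T1}  orig:{A}
  cell(1,2) ba: {A,S}

Original NTs in T[1,2] deriving "ba": ["A", "S"]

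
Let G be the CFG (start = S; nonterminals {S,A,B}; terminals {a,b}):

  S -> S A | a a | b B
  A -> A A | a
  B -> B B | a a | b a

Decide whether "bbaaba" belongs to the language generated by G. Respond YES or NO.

CNF form of G:
  S -> S A | T0 T0 | T1 B
  A -> A A | a
  B -> B B | T0 T0 | T1 T0
  T0 -> a
  T1 -> b

CYK table (by increasing span):
  cell(0,0) b: {T1}  orig:{}
  cell(1,1) b: {T1}  orig:{}
  cell(2,2) a: {A,T0}  orig:{A}
  cell(3,3) a: {A,T0}  orig:{A}
  cell(4,4) b: {T1}  orig:{}
  cell(5,5) a: {A,T0}  orig:{A}
  cell(0,1) bb: ∅
  cell(1,2) ba: {B}
  cell(2,3) aa: {A,B,S}
  cell(3,4) ab: ∅
  cell(4,5) ba: {B}
  cell(0,2) bba: {S}
  cell(1,3) baa: {S}
  cell(2,4) aab: ∅
  cell(3,5) aba: ∅
  cell(0,3) bbaa: {S}
  cell(1,4) baab: ∅
  cell(2,5) aaba: {B}
  cell(0,4) bbaab: ∅
  cell(1,5) baaba: {S}
  cell(0,5) bbaaba: ∅

S ∉ T[0,5] ⇒ NO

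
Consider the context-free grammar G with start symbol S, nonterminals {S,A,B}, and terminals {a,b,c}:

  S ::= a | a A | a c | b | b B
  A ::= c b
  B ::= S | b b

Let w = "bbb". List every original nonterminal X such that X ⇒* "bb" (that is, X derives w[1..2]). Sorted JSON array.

Convert to CNF:
  S -> T1 B | T2 A | T2 T0 | a | b
  A -> T0 T1
  B -> T1 B | T1 T1 | T2 A | T2 T0 | a | b
  T0 -> c
  T1 -> b
  T2 -> a

CYK table (by increasing span), restricted to cells inside w[1..2]:
  [1..1]={B,S,T1}  "b"  orig:{B,S}
  [2..2]={B,S,T1}  "b"  orig:{B,S}
  [1..2]={B,S}  "bb"

Original NTs in T[1,2] deriving "bb": ["B", "S"]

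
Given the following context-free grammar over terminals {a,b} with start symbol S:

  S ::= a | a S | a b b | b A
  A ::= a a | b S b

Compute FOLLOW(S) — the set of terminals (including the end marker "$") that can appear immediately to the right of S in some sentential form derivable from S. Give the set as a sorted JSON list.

FIRST iteration:
iter 1:
  A via A→a a: +{a}
  A via A→b S b: +{b}
  S via S→a: +{a}
  S via S→b A: +{b}
  FIRST[S]={a,b}  FIRST[A]={a,b}
iter 2: — fixpoint
  FIRST[S]={a,b}  FIRST[A]={a,b}

FOLLOW iteration:
initialize: $ ∈ FOLLOW(S)
round 1:
  A→b S b: FOLLOW(S) ⊇ FIRST(b) = {b}; new: +{b}
  S→b A: FOLLOW(A) ⊇ FOLLOW(S) ⊇ {$,b}; new: +{$,b}
  FOLLOW(S)={$,b}  FOLLOW(A)={$,b}
round 2: (no change)
  FOLLOW(S)={$,b}  FOLLOW(A)={$,b}

FOLLOW(S) = ["$", "b"]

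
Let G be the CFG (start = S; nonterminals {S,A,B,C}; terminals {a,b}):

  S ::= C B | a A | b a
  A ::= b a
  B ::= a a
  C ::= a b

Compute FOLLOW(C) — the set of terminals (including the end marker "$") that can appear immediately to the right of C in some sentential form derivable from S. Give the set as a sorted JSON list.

Compute FIRST by fixpoint:
round 1:
  A via A→b a: +{b}
  B via B→a a: +{a}
  C via C→a b: +{a}
  S via S→C B: +{a}
  S via S→b a: +{b}
  FIRST[S]={a,b}  FIRST[A]={b}  FIRST[B]={a}  FIRST[C]={a}
round 2: (stable)
  FIRST[S]={a,b}  FIRST[A]={b}  FIRST[B]={a}  FIRST[C]={a}

Compute FOLLOW by fixpoint:
seed FOLLOW(S) with $
iter 1:
  S→C B: FOLLOW(C) ⊇ FIRST(B) = {a}; new: +{a}
  S→C B: FOLLOW(B) ⊇ FOLLOW(S) ⊇ {$}; new: +{$}
  S→a A: FOLLOW(A) ⊇ FOLLOW(S) ⊇ {$}; new: +{$}
  FOLLOW(S)={$}  FOLLOW(A)={$}  FOLLOW(B)={$}  FOLLOW(C)={a}
iter 2: — fixpoint
  FOLLOW(S)={$}  FOLLOW(A)={$}  FOLLOW(B)={$}  FOLLOW(C)={a}

FOLLOW(C) = ["a"]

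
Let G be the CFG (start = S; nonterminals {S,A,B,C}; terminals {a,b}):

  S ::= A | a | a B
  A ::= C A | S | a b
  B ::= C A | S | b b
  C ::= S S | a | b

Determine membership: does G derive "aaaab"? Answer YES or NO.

Convert to CNF:
  S -> C A | T0 B | T0 T1 | a
  A -> C A | T0 B | T0 T1 | a
  B -> C A | T0 B | T0 T1 | T1 T1 | a
  C -> S S | a | b
  T0 -> a
  T1 -> b

Fill CYK table bottom-up:
  [0..0]={A,B,C,S,T0}  "a"  orig:{A,B,C,S}
  [1..1]={A,B,C,S,T0}  "a"  orig:{A,B,C,S}
  [2..2]={A,B,C,S,T0}  "a"  orig:{A,B,C,S}
  [3..3]={A,B,C,S,T0}  "a"  orig:{A,B,C,S}
  [4..4]={C,T1}  "b"  orig:{C}
  [0..1]={A,B,C,S}  "aa"
  [1..2]={A,B,C,S}  "aa"
  [2..3]={A,B,C,S}  "aa"
  [3..4]={A,B,S}  "ab"
  [0..2]={A,B,C,S}  "aaa"
  [1..3]={A,B,C,S}  "aaa"
  [2..4]={A,B,C,S}  "aab"
  [0..3]={A,B,C,S}  "aaaa"
  [1..4]={A,B,C,S}  "aaab"
  [0..4]={A,B,C,S}  "aaaab"

S ∈ T[0,4] ⇒ YES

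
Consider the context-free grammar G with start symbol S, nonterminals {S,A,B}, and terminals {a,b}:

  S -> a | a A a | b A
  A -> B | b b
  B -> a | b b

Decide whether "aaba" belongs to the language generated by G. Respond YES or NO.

Convert to CNF:
  S -> T0 A | T1 X2 | a
  A -> T0 T0 | a
  B -> T0 T0 | a
  T0 -> b
  T1 -> a
  X2 -> A T1

CYK table (by increasing span):
  cell(0,0) a: {A,B,S,T1}  orig:{A,B,S}
  cell(1,1) a: {A,B,S,T1}  orig:{A,B,S}
  cell(2,2) b: {T0}  orig:{}
  cell(3,3) a: {A,B,S,T1}  orig:{A,B,S}
  cell(0,1) aa: {X2}  orig:{}
  cell(1,2) ab: ∅
  cell(2,3) ba: {S}
  cell(0,2) aab: ∅
  cell(1,3) aba: ∅
  cell(0,3) aaba: ∅

S ∉ T[0,3] ⇒ NO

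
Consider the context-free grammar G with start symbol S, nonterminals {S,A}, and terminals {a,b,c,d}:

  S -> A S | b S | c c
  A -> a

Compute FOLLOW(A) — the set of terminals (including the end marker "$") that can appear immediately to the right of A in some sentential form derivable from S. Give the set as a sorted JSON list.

Compute FIRST by fixpoint:
pass 1:
  A via A→a: +{a}
  S via S→A S: +{a}
  S via S→b S: +{b}
  S via S→c c: +{c}
  FIRST(S)={a,b,c}  FIRST(A)={a}
pass 2: done
  FIRST(S)={a,b,c}  FIRST(A)={a}

Compute FOLLOW by fixpoint:
FOLLOW(S) := {$}
[1]
  S→A S: FOLLOW(A) ⊇ FIRST(S) = {a,b,c}; new: +{a,b,c}
  FOLLOW(S)={$}  FOLLOW(A)={a,b,c}
[2] done
  FOLLOW(S)={$}  FOLLOW(A)={a,b,c}

FOLLOW(A) = ["a", "b", "c"]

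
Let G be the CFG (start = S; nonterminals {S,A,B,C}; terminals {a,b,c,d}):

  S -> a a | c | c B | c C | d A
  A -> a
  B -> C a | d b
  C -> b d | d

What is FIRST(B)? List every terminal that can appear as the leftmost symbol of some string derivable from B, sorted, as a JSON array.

Compute FIRST by fixpoint:
round 1:
  A via A→a: +{a}
  B via B→d b: +{d}
  C via C→b d: +{b}
  C via C→d: +{d}
  S via S→a a: +{a}
  S via S→c: +{c}
  S via S→d A: +{d}
  S: {a,c,d}  A: {a}  B: {d}  C: {b,d}
round 2:
  B via B→C a: +{b}
  S: {a,c,d}  A: {a}  B: {b,d}  C: {b,d}
round 3: (stable)
  S: {a,c,d}  A: {a}  B: {b,d}  C: {b,d}

FIRST(B) = ["b", "d"]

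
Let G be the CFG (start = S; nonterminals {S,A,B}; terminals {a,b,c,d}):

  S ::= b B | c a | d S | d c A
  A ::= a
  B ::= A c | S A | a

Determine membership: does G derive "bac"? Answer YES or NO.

CNF form of G:
  S -> T0 T2 | T1 B | T3 S | T3 X4
  A -> a
  B -> A T0 | S A | a
  T0 -> c
  T1 -> b
  T2 -> a
  T3 -> d
  X4 -> T0 A

Fill CYK table bottom-up:
  [0..0]={T1}  "b"  orig:{}
  [1..1]={A,B,T2}  "a"  orig:{A,B}
  [2..2]={T0}  "c"  orig:{}
  [0..1]={S}  "ba"
  [1..2]={B}  "ac"
  [0..2]={S}  "bac"

S ∈ T[0,2] ⇒ YES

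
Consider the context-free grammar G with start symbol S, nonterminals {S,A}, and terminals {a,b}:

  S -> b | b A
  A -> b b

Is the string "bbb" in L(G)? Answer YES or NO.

Convert to CNF:
  S -> T0 A | b
  A -> T0 T0
  T0 -> b

Fill CYK table bottom-up:
  [0..0]={S,T0}  "b"  orig:{S}
  [1..1]={S,T0}  "b"  orig:{S}
  [2..2]={S,T0}  "b"  orig:{S}
  [0..1]={A}  "bb"
  [1..2]={A}  "bb"
  [0..2]={S}  "bbb"

S ∈ T[0,2] ⇒ YES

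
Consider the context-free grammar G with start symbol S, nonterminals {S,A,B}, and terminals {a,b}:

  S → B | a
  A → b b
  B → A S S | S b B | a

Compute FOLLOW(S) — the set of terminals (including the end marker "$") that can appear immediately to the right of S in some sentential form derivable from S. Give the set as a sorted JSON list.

Compute FIRST by fixpoint:
round 1:
  A via A→b b: +{b}
  B via B→A S S: +{b}
  B via B→a: +{a}
  S via S→B: +{a,b}
  FIRST(S)={a,b}  FIRST(A)={b}  FIRST(B)={a,b}
round 2: (no change)
  FIRST(S)={a,b}  FIRST(A)={b}  FIRST(B)={a,b}

FOLLOW sets:
FOLLOW(S) := {$}
[1]
  B→A S S: FOLLOW(A) ⊇ FIRST(S) = {a,b}; new: +{a,b}
  B→A S S: FOLLOW(S) ⊇ FIRST(S) = {a,b}; new: +{a,b}
  S→B: FOLLOW(B) ⊇ FOLLOW(S) ⊇ {$,a,b}; new: +{$,a,b}
  FOLLOW(S)={$,a,b}  FOLLOW(A)={a,b}  FOLLOW(B)={$,a,b}
[2] done
  FOLLOW(S)={$,a,b}  FOLLOW(A)={a,b}  FOLLOW(B)={$,a,b}

FOLLOW(S) = ["$", "a", "b"]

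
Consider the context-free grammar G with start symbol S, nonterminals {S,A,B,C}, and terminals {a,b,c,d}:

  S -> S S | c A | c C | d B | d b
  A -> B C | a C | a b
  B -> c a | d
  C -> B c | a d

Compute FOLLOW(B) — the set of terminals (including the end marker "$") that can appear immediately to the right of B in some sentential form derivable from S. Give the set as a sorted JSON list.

Compute FIRST by fixpoint:
[1]
  A via A→a C: +{a}
  B via B→c a: +{c}
  B via B→d: +{d}
  C via C→B c: +{c,d}
  C via C→a d: +{a}
  S via S→c A: +{c}
  S via S→d B: +{d}
  S: {c,d}  A: {a}  B: {c,d}  C: {a,c,d}
[2]
  A via A→B C: +{c,d}
  S: {c,d}  A: {a,c,d}  B: {c,d}  C: {a,c,d}
[3] (no change)
  S: {c,d}  A: {a,c,d}  B: {c,d}  C: {a,c,d}

FOLLOW iteration:
initialize: $ ∈ FOLLOW(S)
round 1:
  A→B C: FOLLOW(B) ⊇ FIRST(C) = {a,c,d}; new: +{a,c,d}
  S→S S: FOLLOW(S) ⊇ FIRST(S) = {c,d}; new: +{c,d}
  S→c A: FOLLOW(A) ⊇ FOLLOW(S) ⊇ {$,c,d}; new: +{$,c,d}
  S→c C: FOLLOW(C) ⊇ FOLLOW(S) ⊇ {$,c,d}; new: +{$,c,d}
  S→d B: FOLLOW(B) ⊇ FOLLOW(S) ⊇ {$,c,d}; new: +{$}
  S: {$,c,d}  A: {$,c,d}  B: {$,a,c,d}  C: {$,c,d}
round 2: (stable)
  S: {$,c,d}  A: {$,c,d}  B: {$,a,c,d}  C: {$,c,d}

FOLLOW(B) = ["$", "a", "c", "d"]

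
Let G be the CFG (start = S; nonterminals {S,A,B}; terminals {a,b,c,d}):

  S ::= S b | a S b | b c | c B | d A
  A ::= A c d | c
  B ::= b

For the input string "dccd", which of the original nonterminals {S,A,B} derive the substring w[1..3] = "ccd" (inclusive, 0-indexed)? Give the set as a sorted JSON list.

Convert to CNF:
  S -> S T2 | T0 B | T1 A | T2 T0 | T3 X5
  A -> A X4 | c
  B -> b
  T0 -> c
  T1 -> d
  T2 -> b
  T3 -> a
  X4 -> T0 T1
  X5 -> S T2

CYK fill (cells [i..j] with 1 ≤ i ≤ j ≤ 3 only):
  cell(1,1) c: {A,T0}  orig:{A}
  cell(2,2) c: {A,T0}  orig:{A}
  cell(3,3) d: {T1}  orig:{}
  cell(1,2) cc: ∅
  cell(2,3) cd: {X4}  orig:{}
  cell(1,3) ccd: {A}

Original NTs in T[1,3] deriving "ccd": ["A"]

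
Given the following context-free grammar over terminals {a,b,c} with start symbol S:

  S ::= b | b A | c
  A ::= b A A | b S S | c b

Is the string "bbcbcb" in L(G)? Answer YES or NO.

Convert to CNF:
  S -> T0 A | b | c
  A -> T0 X2 | T0 X3 | T1 T0
  T0 -> b
  T1 -> c
  X2 -> A A
  X3 -> S S

Fill CYK table bottom-up:
  cell(0,0) b: {S,T0}  orig:{S}
  cell(1,1) b: {S,T0}  orig:{S}
  cell(2,2) c: {S,T1}  orig:{S}
  cell(3,3) b: {S,T0}  orig:{S}
  cell(4,4) c: {S,T1}  orig:{S}
  cell(5,5) b: {S,T0}  orig:{S}
  cell(0,1) bb: {X3}  orig:{}
  cell(1,2) bc: {X3}  orig:{}
  cell(2,3) cb: {A,X3}  orig:{A}
  cell(3,4) bc: {X3}  orig:{}
  cell(4,5) cb: {A,X3}  orig:{A}
  cell(0,2) bbc: {A}
  cell(1,3) bcb: {A,S}
  cell(2,4) cbc: ∅
  cell(3,5) bcb: {A,S}
  cell(0,3) bbcb: {S,X3}  orig:{S}
  cell(1,4) bcbc: {X3}  orig:{}
  cell(2,5) cbcb: {X2,X3}  orig:{}
  cell(0,4) bbcbc: {A,X3}  orig:{A}
  cell(1,5) bcbcb: {A,X2}  orig:{A}
  cell(0,5) bbcbcb: {A,S,X2}  orig:{A,S}

S ∈ T[0,5] ⇒ YES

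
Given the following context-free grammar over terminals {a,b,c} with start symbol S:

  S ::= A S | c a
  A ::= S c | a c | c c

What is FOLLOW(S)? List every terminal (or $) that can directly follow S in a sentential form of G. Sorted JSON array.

FIRST iteration:
pass 1:
  A via A→a c: +{a}
  A via A→c c: +{c}
  S via S→A S: +{a,c}
  FIRST[S]={a,c}  FIRST[A]={a,c}
pass 2: — fixpoint
  FIRST[S]={a,c}  FIRST[A]={a,c}

FOLLOW iteration:
initialize: $ ∈ FOLLOW(S)
pass 1:
  A→S c: FOLLOW(S) ⊇ FIRST(c) = {c}; new: +{c}
  S→A S: FOLLOW(A) ⊇ FIRST(S) = {a,c}; new: +{a,c}
  S: {$,c}  A: {a,c}
pass 2: done
  S: {$,c}  A: {a,c}

FOLLOW(S) = ["$", "c"]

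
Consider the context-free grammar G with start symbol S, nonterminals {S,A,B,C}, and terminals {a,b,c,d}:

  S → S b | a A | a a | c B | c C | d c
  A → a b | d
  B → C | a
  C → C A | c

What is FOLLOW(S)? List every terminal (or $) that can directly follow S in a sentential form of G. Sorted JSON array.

Compute FIRST by fixpoint:
pass 1:
  A via A→a b: +{a}
  A via A→d: +{d}
  B via B→a: +{a}
  C via C→c: +{c}
  S via S→a A: +{a}
  S via S→c B: +{c}
  S via S→d c: +{d}
  FIRST(S)={a,c,d}  FIRST(A)={a,d}  FIRST(B)={a}  FIRST(C)={c}
pass 2:
  B via B→C: +{c}
  FIRST(S)={a,c,d}  FIRST(A)={a,d}  FIRST(B)={a,c}  FIRST(C)={c}
pass 3: (stable)
  FIRST(S)={a,c,d}  FIRST(A)={a,d}  FIRST(B)={a,c}  FIRST(C)={c}

Compute FOLLOW by fixpoint:
FOLLOW(S) := {$}
[1]
  C→C A: FOLLOW(C) ⊇ FIRST(A) = {a,d}; new: +{a,d}
  C→C A: FOLLOW(A) ⊇ FOLLOW(C) ⊇ {a,d}; new: +{a,d}
  S→S b: FOLLOW(S) ⊇ FIRST(b) = {b}; new: +{b}
  S→a A: FOLLOW(A) ⊇ FOLLOW(S) ⊇ {$,b}; new: +{$,b}
  S→c B: FOLLOW(B) ⊇ FOLLOW(S) ⊇ {$,b}; new: +{$,b}
  S→c C: FOLLOW(C) ⊇ FOLLOW(S) ⊇ {$,b}; new: +{$,b}
  FOLLOW[S]={$,b}  FOLLOW[A]={$,a,b,d}  FOLLOW[B]={$,b}  FOLLOW[C]={$,a,b,d}
[2] done
  FOLLOW[S]={$,b}  FOLLOW[A]={$,a,b,d}  FOLLOW[B]={$,b}  FOLLOW[C]={$,a,b,d}

FOLLOW(S) = ["$", "b"]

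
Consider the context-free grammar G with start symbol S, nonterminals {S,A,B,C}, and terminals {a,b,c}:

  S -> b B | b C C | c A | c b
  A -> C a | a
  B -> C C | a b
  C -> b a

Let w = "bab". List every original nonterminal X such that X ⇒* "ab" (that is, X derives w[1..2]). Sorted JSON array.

CNF form of G:
  S -> T1 B | T1 X3 | T2 A | T2 T1
  A -> C T0 | a
  B -> C C | T0 T1
  C -> T1 T0
  T0 -> a
  T1 -> b
  T2 -> c
  X3 -> C C

CYK table (by increasing span), restricted to cells inside w[1..2]:
  T[1,1] 'a' = {A,T0}  orig:{A}
  T[2,2] 'b' = {T1}  orig:{}
  T[1,2] 'ab' = {B}

Original NTs in T[1,2] deriving "ab": ["B"]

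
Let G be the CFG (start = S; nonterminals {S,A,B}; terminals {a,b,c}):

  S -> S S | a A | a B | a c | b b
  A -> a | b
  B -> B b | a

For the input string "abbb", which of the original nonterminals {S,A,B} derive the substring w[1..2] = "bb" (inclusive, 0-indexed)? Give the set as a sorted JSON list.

CNF form of G:
  S -> S S | T0 T0 | T1 A | T1 B | T1 T2
  A -> a | b
  B -> B T0 | a
  T0 -> b
  T1 -> a
  T2 -> c

CYK fill (cells [i..j] with 1 ≤ i ≤ j ≤ 2 only):
  T[1,1] 'b' = {A,T0}  orig:{A}
  T[2,2] 'b' = {A,T0}  orig:{A}
  T[1,2] 'bb' = {S}

Original NTs in T[1,2] deriving "bb": ["S"]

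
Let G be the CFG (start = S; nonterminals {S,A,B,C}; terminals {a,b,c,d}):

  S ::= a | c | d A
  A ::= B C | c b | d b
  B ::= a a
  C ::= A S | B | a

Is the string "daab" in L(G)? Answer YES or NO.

CNF form of G:
  S -> T2 A | a | c
  A -> B C | T0 T1 | T2 T1
  B -> T3 T3
  C -> A S | T3 T3 | a
  T0 -> c
  T1 -> b
  T2 -> d
  T3 -> a

Fill CYK table bottom-up:
  T[0,0] 'd' = {T2}  orig:{}
  T[1,1] 'a' = {C,S,T3}  orig:{C,S}
  T[2,2] 'a' = {C,S,T3}  orig:{C,S}
  T[3,3] 'b' = {T1}  orig:{}
  T[0,1] 'da' = ∅
  T[1,2] 'aa' = {B,C}
  T[2,3] 'ab' = ∅
  T[0,2] 'daa' = ∅
  T[1,3] 'aab' = ∅
  T[0,3] 'daab' = ∅

S ∉ T[0,3] ⇒ NO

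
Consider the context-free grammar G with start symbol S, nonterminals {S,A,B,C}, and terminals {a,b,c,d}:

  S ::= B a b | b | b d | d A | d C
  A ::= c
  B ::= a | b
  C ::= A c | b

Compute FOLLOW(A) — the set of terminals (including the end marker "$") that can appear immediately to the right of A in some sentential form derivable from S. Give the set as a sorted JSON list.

FIRST iteration:
round 1:
  A via A→c: +{c}
  B via B→a: +{a}
  B via B→b: +{b}
  C via C→A c: +{c}
  C via C→b: +{b}
  S via S→B a b: +{a,b}
  S via S→d A: +{d}
  S: {a,b,d}  A: {c}  B: {a,b}  C: {b,c}
round 2: (stable)
  S: {a,b,d}  A: {c}  B: {a,b}  C: {b,c}

Compute FOLLOW by fixpoint:
FOLLOW(S) := {$}
round 1:
  C→A c: FOLLOW(A) ⊇ FIRST(c) = {c}; new: +{c}
  S→B a b: FOLLOW(B) ⊇ FIRST(a) = {a}; new: +{a}
  S→d A: FOLLOW(A) ⊇ FOLLOW(S) ⊇ {$}; new: +{$}
  S→d C: FOLLOW(C) ⊇ FOLLOW(S) ⊇ {$}; new: +{$}
  FOLLOW(S)={$}  FOLLOW(A)={$,c}  FOLLOW(B)={a}  FOLLOW(C)={$}
round 2: (no change)
  FOLLOW(S)={$}  FOLLOW(A)={$,c}  FOLLOW(B)={a}  FOLLOW(C)={$}

FOLLOW(A) = ["$", "c"]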